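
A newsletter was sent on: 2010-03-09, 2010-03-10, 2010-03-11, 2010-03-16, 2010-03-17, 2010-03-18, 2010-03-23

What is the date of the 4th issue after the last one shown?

The gap pattern 1, 1, 5, 1, 1, 5 repeats every 3 events.
These are the Tuesdays, Wednesdays and Thursdays of each week.
The following Wednesday is 2010-03-24.
The following Thursday is 2010-03-25.
Next Tuesday: 2010-03-30.
The following Wednesday is 2010-03-31.

2010-03-31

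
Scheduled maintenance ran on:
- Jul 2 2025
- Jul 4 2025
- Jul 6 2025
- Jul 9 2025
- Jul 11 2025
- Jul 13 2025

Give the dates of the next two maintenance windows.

Jul 16 2025, Jul 18 2025

Gaps: 2, 2, 3, 2, 2 days — not constant, but cyclic with period 3.
The events fall on every Wednesday, Friday and Sunday.
Next Wednesday: Jul 16 2025.
Next Friday: Jul 18 2025.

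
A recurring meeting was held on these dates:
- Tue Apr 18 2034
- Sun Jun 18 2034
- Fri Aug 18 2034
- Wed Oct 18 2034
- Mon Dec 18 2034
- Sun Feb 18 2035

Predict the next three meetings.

Wed Apr 18 2035, Mon Jun 18 2035, Sat Aug 18 2035

Each date is the 18th; the gaps (61, 61, 61, 61, 62) track the month lengths.
The rule is the 18th of every 2 months.
April 2035: Wed Apr 18 2035.
Next: June 2035 → Mon Jun 18 2035.
Next: August 2035 → Sat Aug 18 2035.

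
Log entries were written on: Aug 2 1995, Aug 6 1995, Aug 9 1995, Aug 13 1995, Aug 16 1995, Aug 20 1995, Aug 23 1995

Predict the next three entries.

The gap pattern 4, 3, 4, 3, 4, 3 repeats every 2 events.
These are the Wednesdays and Sundays of each week.
Next Sunday: Aug 27 1995.
The following Wednesday is Aug 30 1995.
The following Sunday is Sep 3 1995.

Aug 27 1995, Aug 30 1995, Sep 3 1995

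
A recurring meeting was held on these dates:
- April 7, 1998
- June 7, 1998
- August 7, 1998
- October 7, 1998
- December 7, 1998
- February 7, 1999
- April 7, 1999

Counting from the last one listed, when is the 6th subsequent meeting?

Each date is the 7th; the gaps (61, 61, 61, 61, 62, 59) track the month lengths.
The rule is the 7th of every 2 months.
June 1999: June 7, 1999.
Next: August 1999 → August 7, 1999.
Next: October 1999 → October 7, 1999.
Next: December 1999 → December 7, 1999.
February 2000: February 7, 2000.
Next: April 2000 → April 7, 2000.

April 7, 2000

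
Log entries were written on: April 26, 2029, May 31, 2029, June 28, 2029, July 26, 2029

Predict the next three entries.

These are Thursdays with 35, 28, 28-day gaps.
Each is the final Thursday of its month — May 31, 2029 is past the 28th, so '4th Thursday' doesn't fit.
Last Thursday of August 2029: August 30, 2029.
Last Thursday of September 2029: September 27, 2029.
October 2029 ends with Thursday October 25, 2029.

August 30, 2029; September 27, 2029; October 25, 2029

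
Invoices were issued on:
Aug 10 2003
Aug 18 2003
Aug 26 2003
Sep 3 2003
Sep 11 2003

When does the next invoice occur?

Sep 19 2003

The spacing is 8, 8, 8, 8 days — always 8 days.
Sep 11 2003 + 8 days = Sep 19 2003.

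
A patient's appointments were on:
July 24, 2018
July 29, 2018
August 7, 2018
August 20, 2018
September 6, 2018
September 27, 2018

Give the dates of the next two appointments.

The spacing grows by 4 each time: 5, 9, 13, 17, 21 days.
Next gap: 25 days. September 27, 2018 + 25 days = October 22, 2018.
Next gap: 29 days. October 22, 2018 + 29 days = November 20, 2018.

October 22, 2018; November 20, 2018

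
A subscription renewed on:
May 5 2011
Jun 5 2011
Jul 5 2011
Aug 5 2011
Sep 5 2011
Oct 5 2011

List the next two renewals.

The day-of-month is always 5 (31, 30, 31, 31, 30 days between events).
So this recurs on the 5th of each month.
Next: November 2011 → Nov 5 2011.
Next: December 2011 → Dec 5 2011.

Nov 5 2011, Dec 5 2011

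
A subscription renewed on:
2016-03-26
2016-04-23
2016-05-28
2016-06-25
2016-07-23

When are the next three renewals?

These are Saturdays at 28- or 35-day spacing (28, 35, 28, 28).
The pattern: 4th Saturday of the month.
August 2016 — 4th Saturday is 2016-08-27.
September 2016 — 4th Saturday is 2016-09-24.
4th Saturday of October 2016: 2016-10-22.

2016-08-27, 2016-09-24, 2016-10-22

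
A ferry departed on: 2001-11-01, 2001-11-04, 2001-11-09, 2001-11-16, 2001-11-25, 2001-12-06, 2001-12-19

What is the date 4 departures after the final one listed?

The spacing grows by 2 each time: 3, 5, 7, 9, 11, 13 days.
Next gap: 15 days. 2001-12-19 + 15 days = 2002-01-03.
Next gap: 17 days. 2002-01-03 + 17 days = 2002-01-20.
Next gap: 19 days. 2002-01-20 + 19 days = 2002-02-08.
Next gap: 21 days. 2002-02-08 + 21 days = 2002-03-01.

2002-03-01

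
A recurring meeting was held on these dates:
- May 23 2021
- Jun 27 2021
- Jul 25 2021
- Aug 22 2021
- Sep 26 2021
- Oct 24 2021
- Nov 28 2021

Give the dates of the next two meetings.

All dates are Sundays, 35, 28, 28, 35, 28, 35 days apart.
Specifically, the 4th Sunday of each month.
December 2021 — 4th Sunday is Dec 26 2021.
January 2022 — 4th Sunday is Jan 23 2022.

Dec 26 2021, Jan 23 2022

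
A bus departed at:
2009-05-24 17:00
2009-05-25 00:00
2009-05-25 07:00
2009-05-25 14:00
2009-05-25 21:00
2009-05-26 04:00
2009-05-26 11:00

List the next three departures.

The interval is a steady 7 hours (7, 7, 7, 7, 7, 7).
2009-05-26 11:00 + 7 h = 2009-05-26 18:00.
2009-05-26 18:00 + 7 h = 2009-05-27 01:00.
2009-05-27 01:00 + 7 h = 2009-05-27 08:00.

2009-05-26 18:00, 2009-05-27 01:00, 2009-05-27 08:00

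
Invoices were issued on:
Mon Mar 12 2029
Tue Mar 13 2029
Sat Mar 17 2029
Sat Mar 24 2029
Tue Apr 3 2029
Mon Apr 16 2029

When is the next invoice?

Wed May 2 2029

The spacing grows by 3 each time: 1, 4, 7, 10, 13 days.
Next gap: 16 days. Mon Apr 16 2029 + 16 days = Wed May 2 2029.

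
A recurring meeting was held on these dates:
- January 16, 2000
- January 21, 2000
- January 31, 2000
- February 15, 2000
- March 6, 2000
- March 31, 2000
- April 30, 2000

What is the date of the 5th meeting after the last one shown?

December 11, 2000

Gaps: 5, 10, 15, 20, 25, 30 days — each gap is 5 larger than the previous one.
Next gap: 35 days. April 30, 2000 + 35 days = June 4, 2000.
Next gap: 40 days. June 4, 2000 + 40 days = July 14, 2000.
Next gap: 45 days. July 14, 2000 + 45 days = August 28, 2000.
Next gap: 50 days. August 28, 2000 + 50 days = October 17, 2000.
Next gap: 55 days. October 17, 2000 + 55 days = December 11, 2000.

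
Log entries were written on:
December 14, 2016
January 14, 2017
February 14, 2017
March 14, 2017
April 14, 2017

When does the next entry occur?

May 14, 2017

Each date is the 14th; the gaps (31, 31, 28, 31) track the month lengths.
The rule is the 14th of each month.
May 2017: May 14, 2017.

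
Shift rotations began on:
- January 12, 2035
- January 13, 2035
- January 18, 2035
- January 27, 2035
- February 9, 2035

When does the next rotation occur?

February 26, 2035

Gaps: 1, 5, 9, 13 days — each gap is 4 larger than the previous one.
Next gap: 17 days. February 9, 2035 + 17 days = February 26, 2035.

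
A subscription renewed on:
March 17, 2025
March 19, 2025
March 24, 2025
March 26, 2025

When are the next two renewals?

Every event lands on a Monday or Wednesday (gaps cycle 2, 5, 2).
So the schedule is: every Monday and Wednesday.
The following Monday is March 31, 2025.
Next Wednesday: April 2, 2025.

March 31, 2025; April 2, 2025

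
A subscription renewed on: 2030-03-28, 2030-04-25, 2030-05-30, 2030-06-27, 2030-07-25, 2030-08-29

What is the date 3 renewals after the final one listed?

These are Thursdays with 28, 35, 28, 28, 35-day gaps.
Each is the final Thursday of its month — 2030-05-30 is past the 28th, so '4th Thursday' doesn't fit.
September 2030 ends with Thursday 2030-09-26.
October 2030 ends with Thursday 2030-10-31.
Last Thursday of November 2030: 2030-11-28.

2030-11-28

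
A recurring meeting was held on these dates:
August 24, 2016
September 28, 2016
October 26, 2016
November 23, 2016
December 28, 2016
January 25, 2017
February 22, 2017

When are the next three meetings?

All dates are Wednesdays, 35, 28, 28, 35, 28, 28 days apart.
Specifically, the 4th Wednesday of each month.
4th Wednesday of March 2017: March 22, 2017.
4th Wednesday of April 2017: April 26, 2017.
May 2017 — 4th Wednesday is May 24, 2017.

March 22, 2017; April 26, 2017; May 24, 2017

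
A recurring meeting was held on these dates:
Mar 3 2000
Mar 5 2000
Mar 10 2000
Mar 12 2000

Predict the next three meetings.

Every event lands on a Friday or Sunday (gaps cycle 2, 5, 2).
So the schedule is: every Friday and Sunday.
Next Friday: Mar 17 2000.
The following Sunday is Mar 19 2000.
The following Friday is Mar 24 2000.

Mar 17 2000, Mar 19 2000, Mar 24 2000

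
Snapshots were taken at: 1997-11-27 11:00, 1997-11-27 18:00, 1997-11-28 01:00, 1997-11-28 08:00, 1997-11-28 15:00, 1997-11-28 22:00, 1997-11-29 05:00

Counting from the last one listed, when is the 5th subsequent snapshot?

1997-11-30 16:00

Gaps: 7, 7, 7, 7, 7, 7 hours — each event is 7 hours after the previous one.
1997-11-29 05:00 + 7 h = 1997-11-29 12:00.
1997-11-29 12:00 + 7 h = 1997-11-29 19:00.
1997-11-29 19:00 + 7 h = 1997-11-30 02:00.
1997-11-30 02:00 + 7 h = 1997-11-30 09:00.
1997-11-30 09:00 + 7 h = 1997-11-30 16:00.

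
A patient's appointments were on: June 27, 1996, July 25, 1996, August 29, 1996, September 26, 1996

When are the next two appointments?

All Thursdays; the gaps (28, 35, 28) vary with month length.
This is the last Thursday of each month.
October 1996 ends with Thursday October 31, 1996.
Last Thursday of November 1996: November 28, 1996.

October 31, 1996; November 28, 1996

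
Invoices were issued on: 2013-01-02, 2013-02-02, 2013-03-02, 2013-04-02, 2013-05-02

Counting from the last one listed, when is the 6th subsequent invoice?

2013-11-02

The day-of-month is always 2 (31, 28, 31, 30 days between events).
So this recurs on the 2nd of each month.
Next: June 2013 → 2013-06-02.
Next: July 2013 → 2013-07-02.
Next: August 2013 → 2013-08-02.
September 2013: 2013-09-02.
Next: October 2013 → 2013-10-02.
Next: November 2013 → 2013-11-02.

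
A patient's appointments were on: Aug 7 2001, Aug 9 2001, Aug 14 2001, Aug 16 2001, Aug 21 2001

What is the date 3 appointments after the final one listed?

Aug 30 2001

Every event lands on a Tuesday or Thursday (gaps cycle 2, 5, 2, 5).
So the schedule is: every Tuesday and Thursday.
Next Thursday: Aug 23 2001.
Next Tuesday: Aug 28 2001.
The following Thursday is Aug 30 2001.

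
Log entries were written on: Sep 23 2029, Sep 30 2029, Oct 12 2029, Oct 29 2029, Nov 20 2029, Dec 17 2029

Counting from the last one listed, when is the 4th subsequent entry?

The spacing grows by 5 each time: 7, 12, 17, 22, 27 days.
Next gap: 32 days. Dec 17 2029 + 32 days = Jan 18 2030.
Next gap: 37 days. Jan 18 2030 + 37 days = Feb 24 2030.
Next gap: 42 days. Feb 24 2030 + 42 days = Apr 7 2030.
Next gap: 47 days. Apr 7 2030 + 47 days = May 24 2030.

May 24 2030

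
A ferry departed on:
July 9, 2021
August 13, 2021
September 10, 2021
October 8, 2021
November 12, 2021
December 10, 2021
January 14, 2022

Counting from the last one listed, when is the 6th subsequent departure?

July 8, 2022

These are Fridays at 28- or 35-day spacing (35, 28, 28, 35, 28, 35).
The pattern: 2nd Friday of the month.
2nd Friday of February 2022: February 11, 2022.
2nd Friday of March 2022: March 11, 2022.
2nd Friday of April 2022: April 8, 2022.
May 2022 — 2nd Friday is May 13, 2022.
June 2022 — 2nd Friday is June 10, 2022.
July 2022 — 2nd Friday is July 8, 2022.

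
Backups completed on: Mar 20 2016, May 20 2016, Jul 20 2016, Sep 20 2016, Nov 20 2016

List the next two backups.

Jan 20 2017, Mar 20 2017

The day-of-month is always 20 (61, 61, 62, 61 days between events).
So this recurs on the 20th of every 2 months.
Next: January 2017 → Jan 20 2017.
Next: March 2017 → Mar 20 2017.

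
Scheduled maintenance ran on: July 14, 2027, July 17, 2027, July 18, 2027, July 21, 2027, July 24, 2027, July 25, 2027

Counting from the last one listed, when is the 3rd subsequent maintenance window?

August 1, 2027

Gaps: 3, 1, 3, 3, 1 days — not constant, but cyclic with period 3.
The events fall on every Wednesday, Saturday and Sunday.
Next Wednesday: July 28, 2027.
The following Saturday is July 31, 2027.
The following Sunday is August 1, 2027.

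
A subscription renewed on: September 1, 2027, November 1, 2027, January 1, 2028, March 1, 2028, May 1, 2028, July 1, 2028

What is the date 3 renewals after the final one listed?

Each date is the 1st; the gaps (61, 61, 60, 61, 61) track the month lengths.
The rule is the 1st of every 2 months.
Next: September 2028 → September 1, 2028.
November 2028: November 1, 2028.
Next: January 2029 → January 1, 2029.

January 1, 2029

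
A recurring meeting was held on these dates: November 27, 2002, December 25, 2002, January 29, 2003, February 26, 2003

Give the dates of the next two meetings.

March 26, 2003; April 30, 2003

These are Wednesdays with 28, 35, 28-day gaps.
Each is the final Wednesday of its month — January 29, 2003 is past the 28th, so '4th Wednesday' doesn't fit.
March 2003 ends with Wednesday March 26, 2003.
Last Wednesday of April 2003: April 30, 2003.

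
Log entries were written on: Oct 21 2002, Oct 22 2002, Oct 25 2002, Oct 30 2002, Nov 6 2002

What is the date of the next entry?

Nov 15 2002

Intervals are 1, 3, 5, 7 days — an arithmetic progression with common difference 2.
Next gap: 9 days. Nov 6 2002 + 9 days = Nov 15 2002.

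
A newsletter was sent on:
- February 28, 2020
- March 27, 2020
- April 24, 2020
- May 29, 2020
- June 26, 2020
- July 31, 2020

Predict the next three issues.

All Fridays; the gaps (28, 28, 35, 28, 35) vary with month length.
This is the last Friday of each month.
Last Friday of August 2020: August 28, 2020.
September 2020 ends with Friday September 25, 2020.
October 2020 ends with Friday October 30, 2020.

August 28, 2020; September 25, 2020; October 30, 2020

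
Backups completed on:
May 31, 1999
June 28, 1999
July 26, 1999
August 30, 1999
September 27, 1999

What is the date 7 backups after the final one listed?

All Mondays; the gaps (28, 28, 35, 28) vary with month length.
This is the last Monday of each month.
Last Monday of October 1999: October 25, 1999.
November 1999 ends with Monday November 29, 1999.
Last Monday of December 1999: December 27, 1999.
Last Monday of January 2000: January 31, 2000.
February 2000 ends with Monday February 28, 2000.
Last Monday of March 2000: March 27, 2000.
Last Monday of April 2000: April 24, 2000.

April 24, 2000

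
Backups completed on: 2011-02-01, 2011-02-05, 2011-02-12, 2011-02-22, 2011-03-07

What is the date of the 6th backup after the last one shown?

The spacing grows by 3 each time: 4, 7, 10, 13 days.
Next gap: 16 days. 2011-03-07 + 16 days = 2011-03-23.
Next gap: 19 days. 2011-03-23 + 19 days = 2011-04-11.
Next gap: 22 days. 2011-04-11 + 22 days = 2011-05-03.
Next gap: 25 days. 2011-05-03 + 25 days = 2011-05-28.
Next gap: 28 days. 2011-05-28 + 28 days = 2011-06-25.
Next gap: 31 days. 2011-06-25 + 31 days = 2011-07-26.

2011-07-26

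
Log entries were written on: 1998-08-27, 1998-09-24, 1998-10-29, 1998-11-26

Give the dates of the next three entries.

1998-12-31, 1999-01-28, 1999-02-25

All Thursdays; the gaps (28, 35, 28) vary with month length.
This is the last Thursday of each month.
December 1998 ends with Thursday 1998-12-31.
Last Thursday of January 1999: 1999-01-28.
February 1999 ends with Thursday 1999-02-25.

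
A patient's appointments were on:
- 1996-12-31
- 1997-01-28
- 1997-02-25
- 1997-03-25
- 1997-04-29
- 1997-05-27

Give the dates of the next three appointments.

Every date is a Tuesday; gaps 28, 28, 28, 35, 28 days.
Each is the last Tuesday of its month (at least one falls on the 29th or later, ruling out '4th Tuesday').
Last Tuesday of June 1997: 1997-06-24.
July 1997 ends with Tuesday 1997-07-29.
August 1997 ends with Tuesday 1997-08-26.

1997-06-24, 1997-07-29, 1997-08-26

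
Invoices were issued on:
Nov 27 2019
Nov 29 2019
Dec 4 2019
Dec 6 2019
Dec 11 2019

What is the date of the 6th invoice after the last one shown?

Jan 1 2020

Gaps: 2, 5, 2, 5 days — not constant, but cyclic with period 2.
The events fall on every Wednesday and Friday.
The following Friday is Dec 13 2019.
Next Wednesday: Dec 18 2019.
The following Friday is Dec 20 2019.
Next Wednesday: Dec 25 2019.
The following Friday is Dec 27 2019.
Next Wednesday: Jan 1 2020.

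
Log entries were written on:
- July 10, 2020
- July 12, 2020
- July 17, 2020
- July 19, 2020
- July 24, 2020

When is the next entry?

July 26, 2020

The gap pattern 2, 5, 2, 5 repeats every 2 events.
These are the Fridays and Sundays of each week.
The following Sunday is July 26, 2020.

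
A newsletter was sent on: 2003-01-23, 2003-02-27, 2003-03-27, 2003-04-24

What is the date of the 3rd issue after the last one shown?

2003-07-24

Gaps: 35, 28, 28 days — a mix of 28 and 35. Every date is a Thursday.
Each is the 4th Thursday of its month.
May 2003 — 4th Thursday is 2003-05-22.
4th Thursday of June 2003: 2003-06-26.
4th Thursday of July 2003: 2003-07-24.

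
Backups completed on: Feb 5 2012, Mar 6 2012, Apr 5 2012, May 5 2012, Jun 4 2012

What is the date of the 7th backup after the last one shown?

Dec 31 2012

The spacing is 30, 30, 30, 30 days — always 30 days.
Jun 4 2012 + 30 days = Jul 4 2012.
Jul 4 2012 + 30 days = Aug 3 2012.
Aug 3 2012 + 30 days = Sep 2 2012.
Sep 2 2012 + 30 days = Oct 2 2012.
Oct 2 2012 + 30 days = Nov 1 2012.
Nov 1 2012 + 30 days = Dec 1 2012.
Dec 1 2012 + 30 days = Dec 31 2012.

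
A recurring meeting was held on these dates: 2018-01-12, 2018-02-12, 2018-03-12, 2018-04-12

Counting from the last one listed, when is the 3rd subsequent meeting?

Each date is the 12th; the gaps (31, 28, 31) track the month lengths.
The rule is the 12th of each month.
Next: May 2018 → 2018-05-12.
June 2018: 2018-06-12.
Next: July 2018 → 2018-07-12.

2018-07-12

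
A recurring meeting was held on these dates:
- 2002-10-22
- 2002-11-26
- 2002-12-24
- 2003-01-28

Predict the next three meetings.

All dates are Tuesdays, 35, 28, 35 days apart.
Specifically, the 4th Tuesday of each month.
February 2003 — 4th Tuesday is 2003-02-25.
March 2003 — 4th Tuesday is 2003-03-25.
April 2003 — 4th Tuesday is 2003-04-22.

2003-02-25, 2003-03-25, 2003-04-22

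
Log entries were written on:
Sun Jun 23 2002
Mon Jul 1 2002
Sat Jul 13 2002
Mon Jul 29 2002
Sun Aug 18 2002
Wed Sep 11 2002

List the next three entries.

Intervals are 8, 12, 16, 20, 24 days — an arithmetic progression with common difference 4.
Next gap: 28 days. Wed Sep 11 2002 + 28 days = Wed Oct 9 2002.
Next gap: 32 days. Wed Oct 9 2002 + 32 days = Sun Nov 10 2002.
Next gap: 36 days. Sun Nov 10 2002 + 36 days = Mon Dec 16 2002.

Wed Oct 9 2002, Sun Nov 10 2002, Mon Dec 16 2002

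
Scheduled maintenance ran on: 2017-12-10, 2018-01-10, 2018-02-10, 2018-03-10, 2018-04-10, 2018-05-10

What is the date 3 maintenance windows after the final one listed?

Gaps: 31, 31, 28, 31, 30 days — not constant. Every event is on the 10th of the month.
Pattern: the 10th of each month.
Next: June 2018 → 2018-06-10.
July 2018: 2018-07-10.
August 2018: 2018-08-10.

2018-08-10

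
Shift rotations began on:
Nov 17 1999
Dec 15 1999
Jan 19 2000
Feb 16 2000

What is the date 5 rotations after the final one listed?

These are Wednesdays at 28- or 35-day spacing (28, 35, 28).
The pattern: 3rd Wednesday of the month.
3rd Wednesday of March 2000: Mar 15 2000.
April 2000 — 3rd Wednesday is Apr 19 2000.
May 2000 — 3rd Wednesday is May 17 2000.
3rd Wednesday of June 2000: Jun 21 2000.
July 2000 — 3rd Wednesday is Jul 19 2000.

Jul 19 2000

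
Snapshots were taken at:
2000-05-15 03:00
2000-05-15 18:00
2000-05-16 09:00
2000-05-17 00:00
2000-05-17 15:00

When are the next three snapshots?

Gaps: 15, 15, 15, 15 hours — each event is 15 hours after the previous one.
2000-05-17 15:00 + 15 h = 2000-05-18 06:00.
2000-05-18 06:00 + 15 h = 2000-05-18 21:00.
2000-05-18 21:00 + 15 h = 2000-05-19 12:00.

2000-05-18 06:00, 2000-05-18 21:00, 2000-05-19 12:00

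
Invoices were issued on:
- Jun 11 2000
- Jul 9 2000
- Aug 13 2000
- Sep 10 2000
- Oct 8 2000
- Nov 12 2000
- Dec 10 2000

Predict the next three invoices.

Jan 14 2001, Feb 11 2001, Mar 11 2001

Gaps: 28, 35, 28, 28, 35, 28 days — a mix of 28 and 35. Every date is a Sunday.
Each is the 2nd Sunday of its month.
2nd Sunday of January 2001: Jan 14 2001.
February 2001 — 2nd Sunday is Feb 11 2001.
March 2001 — 2nd Sunday is Mar 11 2001.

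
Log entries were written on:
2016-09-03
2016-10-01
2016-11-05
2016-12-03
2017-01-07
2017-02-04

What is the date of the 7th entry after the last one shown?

These are Saturdays at 28- or 35-day spacing (28, 35, 28, 35, 28).
The pattern: 1st Saturday of the month.
March 2017 — 1st Saturday is 2017-03-04.
1st Saturday of April 2017: 2017-04-01.
May 2017 — 1st Saturday is 2017-05-06.
June 2017 — 1st Saturday is 2017-06-03.
July 2017 — 1st Saturday is 2017-07-01.
August 2017 — 1st Saturday is 2017-08-05.
September 2017 — 1st Saturday is 2017-09-02.

2017-09-02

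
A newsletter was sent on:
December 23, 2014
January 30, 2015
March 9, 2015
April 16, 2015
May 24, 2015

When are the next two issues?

July 1, 2015; August 8, 2015

The spacing is 38, 38, 38, 38 days — always 38 days.
May 24, 2015 + 38 days = July 1, 2015.
July 1, 2015 + 38 days = August 8, 2015.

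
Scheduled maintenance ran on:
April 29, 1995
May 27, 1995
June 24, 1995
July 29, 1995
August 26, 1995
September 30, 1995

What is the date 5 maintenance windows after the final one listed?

February 24, 1996

All Saturdays; the gaps (28, 28, 35, 28, 35) vary with month length.
This is the last Saturday of each month.
Last Saturday of October 1995: October 28, 1995.
November 1995 ends with Saturday November 25, 1995.
December 1995 ends with Saturday December 30, 1995.
January 1996 ends with Saturday January 27, 1996.
Last Saturday of February 1996: February 24, 1996.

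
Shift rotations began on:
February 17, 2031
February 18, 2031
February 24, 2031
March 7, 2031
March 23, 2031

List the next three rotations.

April 13, 2031; May 9, 2031; June 9, 2031

The spacing grows by 5 each time: 1, 6, 11, 16 days.
Next gap: 21 days. March 23, 2031 + 21 days = April 13, 2031.
Next gap: 26 days. April 13, 2031 + 26 days = May 9, 2031.
Next gap: 31 days. May 9, 2031 + 31 days = June 9, 2031.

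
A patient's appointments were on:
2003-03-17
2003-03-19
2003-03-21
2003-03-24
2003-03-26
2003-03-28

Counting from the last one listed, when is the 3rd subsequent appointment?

Every event lands on a Monday or Wednesday or Friday (gaps cycle 2, 2, 3, 2, 2).
So the schedule is: every Monday, Wednesday and Friday.
Next Monday: 2003-03-31.
The following Wednesday is 2003-04-02.
Next Friday: 2003-04-04.

2003-04-04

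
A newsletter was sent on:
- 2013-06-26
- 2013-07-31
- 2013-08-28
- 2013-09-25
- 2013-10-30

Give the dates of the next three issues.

These are Wednesdays with 35, 28, 28, 35-day gaps.
Each is the final Wednesday of its month — 2013-07-31 is past the 28th, so '4th Wednesday' doesn't fit.
Last Wednesday of November 2013: 2013-11-27.
Last Wednesday of December 2013: 2013-12-25.
Last Wednesday of January 2014: 2014-01-29.

2013-11-27, 2013-12-25, 2014-01-29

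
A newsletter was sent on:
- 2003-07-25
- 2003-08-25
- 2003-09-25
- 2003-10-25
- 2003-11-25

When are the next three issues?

Each date is the 25th; the gaps (31, 31, 30, 31) track the month lengths.
The rule is the 25th of each month.
December 2003: 2003-12-25.
Next: January 2004 → 2004-01-25.
February 2004: 2004-02-25.

2003-12-25, 2004-01-25, 2004-02-25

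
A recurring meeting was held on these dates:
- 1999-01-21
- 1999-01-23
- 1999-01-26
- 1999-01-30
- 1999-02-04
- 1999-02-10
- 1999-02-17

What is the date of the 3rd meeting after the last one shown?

1999-03-16

Gaps: 2, 3, 4, 5, 6, 7 days — each gap is 1 larger than the previous one.
Next gap: 8 days. 1999-02-17 + 8 days = 1999-02-25.
Next gap: 9 days. 1999-02-25 + 9 days = 1999-03-06.
Next gap: 10 days. 1999-03-06 + 10 days = 1999-03-16.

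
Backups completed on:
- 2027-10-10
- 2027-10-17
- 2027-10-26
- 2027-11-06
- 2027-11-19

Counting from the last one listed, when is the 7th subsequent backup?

2028-04-14

Gaps: 7, 9, 11, 13 days — each gap is 2 larger than the previous one.
Next gap: 15 days. 2027-11-19 + 15 days = 2027-12-04.
Next gap: 17 days. 2027-12-04 + 17 days = 2027-12-21.
Next gap: 19 days. 2027-12-21 + 19 days = 2028-01-09.
Next gap: 21 days. 2028-01-09 + 21 days = 2028-01-30.
Next gap: 23 days. 2028-01-30 + 23 days = 2028-02-22.
Next gap: 25 days. 2028-02-22 + 25 days = 2028-03-18.
Next gap: 27 days. 2028-03-18 + 27 days = 2028-04-14.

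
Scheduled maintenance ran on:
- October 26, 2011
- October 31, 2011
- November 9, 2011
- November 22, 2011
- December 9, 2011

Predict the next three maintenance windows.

The spacing grows by 4 each time: 5, 9, 13, 17 days.
Next gap: 21 days. December 9, 2011 + 21 days = December 30, 2011.
Next gap: 25 days. December 30, 2011 + 25 days = January 24, 2012.
Next gap: 29 days. January 24, 2012 + 29 days = February 22, 2012.

December 30, 2011; January 24, 2012; February 22, 2012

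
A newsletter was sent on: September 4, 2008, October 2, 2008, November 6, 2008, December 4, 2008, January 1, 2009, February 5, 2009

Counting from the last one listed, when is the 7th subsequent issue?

All dates are Thursdays, 28, 35, 28, 28, 35 days apart.
Specifically, the 1st Thursday of each month.
1st Thursday of March 2009: March 5, 2009.
April 2009 — 1st Thursday is April 2, 2009.
May 2009 — 1st Thursday is May 7, 2009.
1st Thursday of June 2009: June 4, 2009.
1st Thursday of July 2009: July 2, 2009.
1st Thursday of August 2009: August 6, 2009.
September 2009 — 1st Thursday is September 3, 2009.

September 3, 2009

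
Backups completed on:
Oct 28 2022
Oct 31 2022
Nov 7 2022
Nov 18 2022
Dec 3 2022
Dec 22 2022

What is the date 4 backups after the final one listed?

Intervals are 3, 7, 11, 15, 19 days — an arithmetic progression with common difference 4.
Next gap: 23 days. Dec 22 2022 + 23 days = Jan 14 2023.
Next gap: 27 days. Jan 14 2023 + 27 days = Feb 10 2023.
Next gap: 31 days. Feb 10 2023 + 31 days = Mar 13 2023.
Next gap: 35 days. Mar 13 2023 + 35 days = Apr 17 2023.

Apr 17 2023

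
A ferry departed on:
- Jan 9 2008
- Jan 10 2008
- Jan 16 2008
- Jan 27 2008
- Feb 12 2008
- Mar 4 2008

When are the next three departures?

Intervals are 1, 6, 11, 16, 21 days — an arithmetic progression with common difference 5.
Next gap: 26 days. Mar 4 2008 + 26 days = Mar 30 2008.
Next gap: 31 days. Mar 30 2008 + 31 days = Apr 30 2008.
Next gap: 36 days. Apr 30 2008 + 36 days = Jun 5 2008.

Mar 30 2008, Apr 30 2008, Jun 5 2008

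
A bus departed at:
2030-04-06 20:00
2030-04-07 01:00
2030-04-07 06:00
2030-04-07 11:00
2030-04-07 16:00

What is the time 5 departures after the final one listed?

2030-04-08 17:00

The interval is a steady 5 hours (5, 5, 5, 5).
2030-04-07 16:00 + 5 h = 2030-04-07 21:00.
2030-04-07 21:00 + 5 h = 2030-04-08 02:00.
2030-04-08 02:00 + 5 h = 2030-04-08 07:00.
2030-04-08 07:00 + 5 h = 2030-04-08 12:00.
2030-04-08 12:00 + 5 h = 2030-04-08 17:00.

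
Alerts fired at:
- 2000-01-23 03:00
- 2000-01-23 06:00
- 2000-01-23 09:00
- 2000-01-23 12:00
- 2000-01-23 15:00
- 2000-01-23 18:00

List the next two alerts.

The interval is a steady 3 hours (3, 3, 3, 3, 3).
2000-01-23 18:00 + 3 h = 2000-01-23 21:00.
2000-01-23 21:00 + 3 h = 2000-01-24 00:00.

2000-01-23 21:00, 2000-01-24 00:00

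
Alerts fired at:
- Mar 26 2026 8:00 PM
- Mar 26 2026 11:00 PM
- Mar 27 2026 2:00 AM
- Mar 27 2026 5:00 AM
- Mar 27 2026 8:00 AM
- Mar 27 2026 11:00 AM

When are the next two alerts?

Gaps: 3, 3, 3, 3, 3 hours — each event is 3 hours after the previous one.
Mar 27 2026 11:00 AM + 3 h = Mar 27 2026 2:00 PM.
Mar 27 2026 2:00 PM + 3 h = Mar 27 2026 5:00 PM.

Mar 27 2026 2:00 PM, Mar 27 2026 5:00 PM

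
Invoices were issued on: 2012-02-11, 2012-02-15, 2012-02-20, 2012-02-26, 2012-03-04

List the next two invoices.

Gaps: 4, 5, 6, 7 days — each gap is 1 larger than the previous one.
Next gap: 8 days. 2012-03-04 + 8 days = 2012-03-12.
Next gap: 9 days. 2012-03-12 + 9 days = 2012-03-21.

2012-03-12, 2012-03-21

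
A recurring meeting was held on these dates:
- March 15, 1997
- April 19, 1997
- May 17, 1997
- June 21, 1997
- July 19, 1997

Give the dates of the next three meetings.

August 16, 1997; September 20, 1997; October 18, 1997

All dates are Saturdays, 35, 28, 35, 28 days apart.
Specifically, the 3rd Saturday of each month.
August 1997 — 3rd Saturday is August 16, 1997.
September 1997 — 3rd Saturday is September 20, 1997.
3rd Saturday of October 1997: October 18, 1997.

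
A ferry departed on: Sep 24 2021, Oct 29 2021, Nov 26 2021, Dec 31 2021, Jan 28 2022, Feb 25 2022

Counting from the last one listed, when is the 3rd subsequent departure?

May 27 2022

Every date is a Friday; gaps 35, 28, 35, 28, 28 days.
Each is the last Friday of its month (at least one falls on the 29th or later, ruling out '4th Friday').
Last Friday of March 2022: Mar 25 2022.
Last Friday of April 2022: Apr 29 2022.
May 2022 ends with Friday May 27 2022.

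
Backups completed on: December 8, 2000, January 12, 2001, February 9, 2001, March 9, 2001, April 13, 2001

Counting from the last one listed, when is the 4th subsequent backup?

Gaps: 35, 28, 28, 35 days — a mix of 28 and 35. Every date is a Friday.
Each is the 2nd Friday of its month.
2nd Friday of May 2001: May 11, 2001.
June 2001 — 2nd Friday is June 8, 2001.
2nd Friday of July 2001: July 13, 2001.
August 2001 — 2nd Friday is August 10, 2001.

August 10, 2001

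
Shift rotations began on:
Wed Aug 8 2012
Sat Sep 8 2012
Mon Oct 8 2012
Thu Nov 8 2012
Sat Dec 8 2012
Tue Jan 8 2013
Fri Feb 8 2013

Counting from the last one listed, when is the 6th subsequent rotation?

Thu Aug 8 2013

The day-of-month is always 8 (31, 30, 31, 30, 31, 31 days between events).
So this recurs on the 8th of each month.
March 2013: Fri Mar 8 2013.
April 2013: Mon Apr 8 2013.
Next: May 2013 → Wed May 8 2013.
June 2013: Sat Jun 8 2013.
Next: July 2013 → Mon Jul 8 2013.
Next: August 2013 → Thu Aug 8 2013.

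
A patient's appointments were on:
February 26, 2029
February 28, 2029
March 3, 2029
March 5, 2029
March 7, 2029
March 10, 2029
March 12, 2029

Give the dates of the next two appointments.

March 14, 2029; March 17, 2029

Every event lands on a Monday or Wednesday or Saturday (gaps cycle 2, 3, 2, 2, 3, 2).
So the schedule is: every Monday, Wednesday and Saturday.
The following Wednesday is March 14, 2029.
Next Saturday: March 17, 2029.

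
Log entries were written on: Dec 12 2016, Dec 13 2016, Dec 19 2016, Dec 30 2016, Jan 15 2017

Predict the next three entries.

The spacing grows by 5 each time: 1, 6, 11, 16 days.
Next gap: 21 days. Jan 15 2017 + 21 days = Feb 5 2017.
Next gap: 26 days. Feb 5 2017 + 26 days = Mar 3 2017.
Next gap: 31 days. Mar 3 2017 + 31 days = Apr 3 2017.

Feb 5 2017, Mar 3 2017, Apr 3 2017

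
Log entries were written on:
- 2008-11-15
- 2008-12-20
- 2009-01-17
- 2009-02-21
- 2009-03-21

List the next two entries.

2009-04-18, 2009-05-16

These are Saturdays at 28- or 35-day spacing (35, 28, 35, 28).
The pattern: 3rd Saturday of the month.
3rd Saturday of April 2009: 2009-04-18.
3rd Saturday of May 2009: 2009-05-16.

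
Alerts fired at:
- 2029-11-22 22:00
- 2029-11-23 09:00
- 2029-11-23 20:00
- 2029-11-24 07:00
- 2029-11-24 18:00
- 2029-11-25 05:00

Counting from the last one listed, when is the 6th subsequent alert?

Spacing: 11, 11, 11, 11, 11 h — constant 11 h.
2029-11-25 05:00 + 11 h = 2029-11-25 16:00.
2029-11-25 16:00 + 11 h = 2029-11-26 03:00.
2029-11-26 03:00 + 11 h = 2029-11-26 14:00.
2029-11-26 14:00 + 11 h = 2029-11-27 01:00.
2029-11-27 01:00 + 11 h = 2029-11-27 12:00.
2029-11-27 12:00 + 11 h = 2029-11-27 23:00.

2029-11-27 23:00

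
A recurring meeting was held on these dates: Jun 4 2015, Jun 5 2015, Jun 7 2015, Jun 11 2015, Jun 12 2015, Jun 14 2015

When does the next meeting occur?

Jun 18 2015

Every event lands on a Thursday or Friday or Sunday (gaps cycle 1, 2, 4, 1, 2).
So the schedule is: every Thursday, Friday and Sunday.
Next Thursday: Jun 18 2015.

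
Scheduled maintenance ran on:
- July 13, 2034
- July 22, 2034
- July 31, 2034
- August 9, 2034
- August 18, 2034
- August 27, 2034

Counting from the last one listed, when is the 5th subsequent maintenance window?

Every event comes 9 days after the last (9, 9, 9, 9, 9).
August 27, 2034 + 9 days = September 5, 2034.
September 5, 2034 + 9 days = September 14, 2034.
September 14, 2034 + 9 days = September 23, 2034.
September 23, 2034 + 9 days = October 2, 2034.
October 2, 2034 + 9 days = October 11, 2034.

October 11, 2034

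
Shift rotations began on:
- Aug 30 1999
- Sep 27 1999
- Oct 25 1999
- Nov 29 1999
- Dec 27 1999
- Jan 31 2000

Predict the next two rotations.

Feb 28 2000, Mar 27 2000

All Mondays; the gaps (28, 28, 35, 28, 35) vary with month length.
This is the last Monday of each month.
Last Monday of February 2000: Feb 28 2000.
Last Monday of March 2000: Mar 27 2000.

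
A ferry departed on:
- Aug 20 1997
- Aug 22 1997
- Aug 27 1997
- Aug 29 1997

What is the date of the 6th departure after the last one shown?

Sep 19 1997

Gaps: 2, 5, 2 days — not constant, but cyclic with period 2.
The events fall on every Wednesday and Friday.
The following Wednesday is Sep 3 1997.
Next Friday: Sep 5 1997.
The following Wednesday is Sep 10 1997.
Next Friday: Sep 12 1997.
The following Wednesday is Sep 17 1997.
The following Friday is Sep 19 1997.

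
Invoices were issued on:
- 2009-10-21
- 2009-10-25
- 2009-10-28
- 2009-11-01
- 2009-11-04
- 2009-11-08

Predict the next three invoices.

The gap pattern 4, 3, 4, 3, 4 repeats every 2 events.
These are the Wednesdays and Sundays of each week.
The following Wednesday is 2009-11-11.
Next Sunday: 2009-11-15.
The following Wednesday is 2009-11-18.

2009-11-11, 2009-11-15, 2009-11-18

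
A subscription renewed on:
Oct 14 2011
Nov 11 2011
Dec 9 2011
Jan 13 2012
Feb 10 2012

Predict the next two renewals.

Gaps: 28, 28, 35, 28 days — a mix of 28 and 35. Every date is a Friday.
Each is the 2nd Friday of its month.
2nd Friday of March 2012: Mar 9 2012.
2nd Friday of April 2012: Apr 13 2012.

Mar 9 2012, Apr 13 2012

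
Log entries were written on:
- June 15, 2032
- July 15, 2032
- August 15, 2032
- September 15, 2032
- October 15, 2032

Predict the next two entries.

Gaps: 30, 31, 31, 30 days — not constant. Every event is on the 15th of the month.
Pattern: the 15th of each month.
November 2032: November 15, 2032.
December 2032: December 15, 2032.

November 15, 2032; December 15, 2032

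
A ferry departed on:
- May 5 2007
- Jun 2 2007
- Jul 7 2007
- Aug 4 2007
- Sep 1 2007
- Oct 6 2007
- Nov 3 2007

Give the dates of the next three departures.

Gaps: 28, 35, 28, 28, 35, 28 days — a mix of 28 and 35. Every date is a Saturday.
Each is the 1st Saturday of its month.
December 2007 — 1st Saturday is Dec 1 2007.
1st Saturday of January 2008: Jan 5 2008.
1st Saturday of February 2008: Feb 2 2008.

Dec 1 2007, Jan 5 2008, Feb 2 2008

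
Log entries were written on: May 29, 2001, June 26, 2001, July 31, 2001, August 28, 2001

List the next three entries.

These are Tuesdays with 28, 35, 28-day gaps.
Each is the final Tuesday of its month — May 29, 2001 is past the 28th, so '4th Tuesday' doesn't fit.
Last Tuesday of September 2001: September 25, 2001.
October 2001 ends with Tuesday October 30, 2001.
Last Tuesday of November 2001: November 27, 2001.

September 25, 2001; October 30, 2001; November 27, 2001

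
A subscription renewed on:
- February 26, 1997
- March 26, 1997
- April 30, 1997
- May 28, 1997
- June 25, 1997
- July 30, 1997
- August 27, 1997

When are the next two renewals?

All Wednesdays; the gaps (28, 35, 28, 28, 35, 28) vary with month length.
This is the last Wednesday of each month.
Last Wednesday of September 1997: September 24, 1997.
October 1997 ends with Wednesday October 29, 1997.

September 24, 1997; October 29, 1997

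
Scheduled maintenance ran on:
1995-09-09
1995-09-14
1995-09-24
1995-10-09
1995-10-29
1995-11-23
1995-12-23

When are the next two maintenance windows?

1996-01-27, 1996-03-07

Intervals are 5, 10, 15, 20, 25, 30 days — an arithmetic progression with common difference 5.
Next gap: 35 days. 1995-12-23 + 35 days = 1996-01-27.
Next gap: 40 days. 1996-01-27 + 40 days = 1996-03-07.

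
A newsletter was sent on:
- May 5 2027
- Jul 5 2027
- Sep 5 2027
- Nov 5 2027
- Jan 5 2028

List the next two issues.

Mar 5 2028, May 5 2028

The day-of-month is always 5 (61, 62, 61, 61 days between events).
So this recurs on the 5th of every 2 months.
Next: March 2028 → Mar 5 2028.
May 2028: May 5 2028.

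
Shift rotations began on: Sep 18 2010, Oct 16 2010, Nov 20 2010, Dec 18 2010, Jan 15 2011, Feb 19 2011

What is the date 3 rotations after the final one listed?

May 21 2011

Gaps: 28, 35, 28, 28, 35 days — a mix of 28 and 35. Every date is a Saturday.
Each is the 3rd Saturday of its month.
March 2011 — 3rd Saturday is Mar 19 2011.
3rd Saturday of April 2011: Apr 16 2011.
3rd Saturday of May 2011: May 21 2011.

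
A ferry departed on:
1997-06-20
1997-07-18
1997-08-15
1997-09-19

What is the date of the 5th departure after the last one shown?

Gaps: 28, 28, 35 days — a mix of 28 and 35. Every date is a Friday.
Each is the 3rd Friday of its month.
October 1997 — 3rd Friday is 1997-10-17.
3rd Friday of November 1997: 1997-11-21.
3rd Friday of December 1997: 1997-12-19.
3rd Friday of January 1998: 1998-01-16.
3rd Friday of February 1998: 1998-02-20.

1998-02-20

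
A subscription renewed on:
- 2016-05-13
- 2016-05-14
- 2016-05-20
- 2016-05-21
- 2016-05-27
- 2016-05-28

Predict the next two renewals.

2016-06-03, 2016-06-04

Every event lands on a Friday or Saturday (gaps cycle 1, 6, 1, 6, 1).
So the schedule is: every Friday and Saturday.
The following Friday is 2016-06-03.
The following Saturday is 2016-06-04.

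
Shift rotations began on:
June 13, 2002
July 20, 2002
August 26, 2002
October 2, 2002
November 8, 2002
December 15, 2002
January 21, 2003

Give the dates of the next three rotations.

February 27, 2003; April 5, 2003; May 12, 2003

The spacing is 37, 37, 37, 37, 37, 37 days — always 37 days.
January 21, 2003 + 37 days = February 27, 2003.
February 27, 2003 + 37 days = April 5, 2003.
April 5, 2003 + 37 days = May 12, 2003.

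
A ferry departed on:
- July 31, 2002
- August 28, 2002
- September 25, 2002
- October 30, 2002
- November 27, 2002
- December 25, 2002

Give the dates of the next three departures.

All Wednesdays; the gaps (28, 28, 35, 28, 28) vary with month length.
This is the last Wednesday of each month.
January 2003 ends with Wednesday January 29, 2003.
Last Wednesday of February 2003: February 26, 2003.
March 2003 ends with Wednesday March 26, 2003.

January 29, 2003; February 26, 2003; March 26, 2003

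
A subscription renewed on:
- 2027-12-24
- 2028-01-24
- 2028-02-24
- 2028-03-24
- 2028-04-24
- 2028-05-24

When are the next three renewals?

2028-06-24, 2028-07-24, 2028-08-24

The day-of-month is always 24 (31, 31, 29, 31, 30 days between events).
So this recurs on the 24th of each month.
Next: June 2028 → 2028-06-24.
Next: July 2028 → 2028-07-24.
Next: August 2028 → 2028-08-24.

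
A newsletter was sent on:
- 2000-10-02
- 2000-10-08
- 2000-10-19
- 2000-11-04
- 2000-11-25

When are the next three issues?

The spacing grows by 5 each time: 6, 11, 16, 21 days.
Next gap: 26 days. 2000-11-25 + 26 days = 2000-12-21.
Next gap: 31 days. 2000-12-21 + 31 days = 2001-01-21.
Next gap: 36 days. 2001-01-21 + 36 days = 2001-02-26.

2000-12-21, 2001-01-21, 2001-02-26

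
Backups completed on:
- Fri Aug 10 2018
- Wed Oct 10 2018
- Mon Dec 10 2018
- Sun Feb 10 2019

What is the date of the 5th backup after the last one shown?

The day-of-month is always 10 (61, 61, 62 days between events).
So this recurs on the 10th of every 2 months.
April 2019: Wed Apr 10 2019.
Next: June 2019 → Mon Jun 10 2019.
Next: August 2019 → Sat Aug 10 2019.
Next: October 2019 → Thu Oct 10 2019.
Next: December 2019 → Tue Dec 10 2019.

Tue Dec 10 2019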